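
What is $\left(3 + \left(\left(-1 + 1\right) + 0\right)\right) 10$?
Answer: $30$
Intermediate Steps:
$\left(3 + \left(\left(-1 + 1\right) + 0\right)\right) 10 = \left(3 + \left(0 + 0\right)\right) 10 = \left(3 + 0\right) 10 = 3 \cdot 10 = 30$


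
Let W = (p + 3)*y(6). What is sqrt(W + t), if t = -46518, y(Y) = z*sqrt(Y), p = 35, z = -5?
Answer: sqrt(-46518 - 190*sqrt(6)) ≈ 216.76*I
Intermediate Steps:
y(Y) = -5*sqrt(Y)
W = -190*sqrt(6) (W = (35 + 3)*(-5*sqrt(6)) = 38*(-5*sqrt(6)) = -190*sqrt(6) ≈ -465.40)
sqrt(W + t) = sqrt(-190*sqrt(6) - 46518) = sqrt(-46518 - 190*sqrt(6))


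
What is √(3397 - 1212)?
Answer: √2185 ≈ 46.744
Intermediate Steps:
√(3397 - 1212) = √2185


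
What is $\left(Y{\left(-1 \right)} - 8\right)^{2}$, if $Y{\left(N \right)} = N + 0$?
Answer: $81$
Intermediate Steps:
$Y{\left(N \right)} = N$
$\left(Y{\left(-1 \right)} - 8\right)^{2} = \left(-1 - 8\right)^{2} = \left(-9\right)^{2} = 81$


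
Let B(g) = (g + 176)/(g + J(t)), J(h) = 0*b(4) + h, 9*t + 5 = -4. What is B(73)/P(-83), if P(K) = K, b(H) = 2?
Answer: -1/24 ≈ -0.041667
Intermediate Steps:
t = -1 (t = -5/9 + (⅑)*(-4) = -5/9 - 4/9 = -1)
J(h) = h (J(h) = 0*2 + h = 0 + h = h)
B(g) = (176 + g)/(-1 + g) (B(g) = (g + 176)/(g - 1) = (176 + g)/(-1 + g))
B(73)/P(-83) = ((176 + 73)/(-1 + 73))/(-83) = (249/72)*(-1/83) = ((1/72)*249)*(-1/83) = (83/24)*(-1/83) = -1/24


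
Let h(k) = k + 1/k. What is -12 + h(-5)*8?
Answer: -268/5 ≈ -53.600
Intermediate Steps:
-12 + h(-5)*8 = -12 + (-5 + 1/(-5))*8 = -12 + (-5 - ⅕)*8 = -12 - 26/5*8 = -12 - 208/5 = -268/5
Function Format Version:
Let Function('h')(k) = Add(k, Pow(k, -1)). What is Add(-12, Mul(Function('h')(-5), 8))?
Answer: Rational(-268, 5) ≈ -53.600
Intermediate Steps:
Add(-12, Mul(Function('h')(-5), 8)) = Add(-12, Mul(Add(-5, Pow(-5, -1)), 8)) = Add(-12, Mul(Add(-5, Rational(-1, 5)), 8)) = Add(-12, Mul(Rational(-26, 5), 8)) = Add(-12, Rational(-208, 5)) = Rational(-268, 5)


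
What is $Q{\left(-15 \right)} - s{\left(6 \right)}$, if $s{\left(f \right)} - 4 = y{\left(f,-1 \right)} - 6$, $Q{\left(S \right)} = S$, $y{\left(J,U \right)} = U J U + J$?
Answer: $-25$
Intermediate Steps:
$y{\left(J,U \right)} = J + J U^{2}$ ($y{\left(J,U \right)} = J U U + J = J U^{2} + J = J + J U^{2}$)
$s{\left(f \right)} = -2 + 2 f$ ($s{\left(f \right)} = 4 + \left(f \left(1 + \left(-1\right)^{2}\right) - 6\right) = 4 + \left(f \left(1 + 1\right) - 6\right) = 4 + \left(f 2 - 6\right) = 4 + \left(2 f - 6\right) = 4 + \left(-6 + 2 f\right) = -2 + 2 f$)
$Q{\left(-15 \right)} - s{\left(6 \right)} = -15 - \left(-2 + 2 \cdot 6\right) = -15 - \left(-2 + 12\right) = -15 - 10 = -25$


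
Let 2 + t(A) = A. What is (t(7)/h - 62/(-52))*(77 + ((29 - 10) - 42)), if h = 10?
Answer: 1188/13 ≈ 91.385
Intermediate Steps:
t(A) = -2 + A
(t(7)/h - 62/(-52))*(77 + ((29 - 10) - 42)) = ((-2 + 7)/10 - 62/(-52))*(77 + ((29 - 10) - 42)) = (5*(⅒) - 62*(-1/52))*(77 + (19 - 42)) = (½ + 31/26)*(77 - 23) = (22/13)*54 = 1188/13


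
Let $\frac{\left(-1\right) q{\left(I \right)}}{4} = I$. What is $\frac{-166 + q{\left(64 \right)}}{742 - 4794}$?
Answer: $\frac{211}{2026} \approx 0.10415$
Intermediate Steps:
$q{\left(I \right)} = - 4 I$
$\frac{-166 + q{\left(64 \right)}}{742 - 4794} = \frac{-166 - 256}{742 - 4794} = \frac{-166 - 256}{-4052} = \left(-422\right) \left(- \frac{1}{4052}\right) = \frac{211}{2026}$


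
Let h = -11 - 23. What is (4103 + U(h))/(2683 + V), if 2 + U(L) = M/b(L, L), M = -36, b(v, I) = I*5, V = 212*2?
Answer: 348603/264095 ≈ 1.3200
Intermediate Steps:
h = -34
V = 424
b(v, I) = 5*I
U(L) = -2 - 36/(5*L) (U(L) = -2 - 36*1/(5*L) = -2 - 36/(5*L))
(4103 + U(h))/(2683 + V) = (4103 + (-2 - 36/5/(-34)))/(2683 + 424) = (4103 + (-2 - 36/5*(-1/34)))/3107 = (4103 + (-2 + 18/85))*(1/3107) = (4103 - 152/85)*(1/3107) = (348603/85)*(1/3107) = 348603/264095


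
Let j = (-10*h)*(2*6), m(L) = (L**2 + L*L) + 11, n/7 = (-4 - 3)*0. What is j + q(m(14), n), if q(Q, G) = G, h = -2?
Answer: 240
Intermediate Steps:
n = 0 (n = 7*((-4 - 3)*0) = 7*(-7*0) = 7*0 = 0)
m(L) = 11 + 2*L**2 (m(L) = (L**2 + L**2) + 11 = 2*L**2 + 11 = 11 + 2*L**2)
j = 240 (j = (-10*(-2))*(2*6) = 20*12 = 240)
j + q(m(14), n) = 240 + 0 = 240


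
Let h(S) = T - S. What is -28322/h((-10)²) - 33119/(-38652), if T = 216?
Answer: -272715035/1120908 ≈ -243.30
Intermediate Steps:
h(S) = 216 - S
-28322/h((-10)²) - 33119/(-38652) = -28322/(216 - 1*(-10)²) - 33119/(-38652) = -28322/(216 - 1*100) - 33119*(-1/38652) = -28322/(216 - 100) + 33119/38652 = -28322/116 + 33119/38652 = -28322*1/116 + 33119/38652 = -14161/58 + 33119/38652 = -272715035/1120908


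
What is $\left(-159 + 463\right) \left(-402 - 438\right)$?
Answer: $-255360$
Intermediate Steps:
$\left(-159 + 463\right) \left(-402 - 438\right) = 304 \left(-840\right) = -255360$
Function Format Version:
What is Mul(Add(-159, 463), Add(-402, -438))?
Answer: -255360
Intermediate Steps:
Mul(Add(-159, 463), Add(-402, -438)) = Mul(304, -840) = -255360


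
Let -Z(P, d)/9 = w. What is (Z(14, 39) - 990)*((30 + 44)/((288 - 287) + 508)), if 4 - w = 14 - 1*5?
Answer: -69930/509 ≈ -137.39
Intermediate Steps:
w = -5 (w = 4 - (14 - 1*5) = 4 - (14 - 5) = 4 - 1*9 = 4 - 9 = -5)
Z(P, d) = 45 (Z(P, d) = -9*(-5) = 45)
(Z(14, 39) - 990)*((30 + 44)/((288 - 287) + 508)) = (45 - 990)*((30 + 44)/((288 - 287) + 508)) = -69930/(1 + 508) = -69930/509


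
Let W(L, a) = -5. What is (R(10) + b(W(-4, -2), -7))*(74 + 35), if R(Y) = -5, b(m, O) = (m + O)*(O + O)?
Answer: 17767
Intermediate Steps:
b(m, O) = 2*O*(O + m) (b(m, O) = (O + m)*(2*O) = 2*O*(O + m))
(R(10) + b(W(-4, -2), -7))*(74 + 35) = (-5 + 2*(-7)*(-7 - 5))*(74 + 35) = (-5 + 2*(-7)*(-12))*109 = (-5 + 168)*109 = 163*109 = 17767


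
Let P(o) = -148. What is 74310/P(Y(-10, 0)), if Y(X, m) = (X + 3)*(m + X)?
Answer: -37155/74 ≈ -502.09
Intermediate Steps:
Y(X, m) = (3 + X)*(X + m)
74310/P(Y(-10, 0)) = 74310/(-148) = 74310*(-1/148) = -37155/74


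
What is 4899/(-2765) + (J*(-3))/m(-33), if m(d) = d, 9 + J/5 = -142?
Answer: -2141464/30415 ≈ -70.408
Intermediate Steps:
J = -755 (J = -45 + 5*(-142) = -45 - 710 = -755)
4899/(-2765) + (J*(-3))/m(-33) = 4899/(-2765) - 755*(-3)/(-33) = 4899*(-1/2765) + 2265*(-1/33) = -4899/2765 - 755/11 = -2141464/30415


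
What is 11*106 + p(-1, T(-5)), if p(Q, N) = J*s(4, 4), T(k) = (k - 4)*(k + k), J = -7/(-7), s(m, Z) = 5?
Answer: 1171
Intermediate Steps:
J = 1 (J = -7*(-⅐) = 1)
T(k) = 2*k*(-4 + k) (T(k) = (-4 + k)*(2*k) = 2*k*(-4 + k))
p(Q, N) = 5 (p(Q, N) = 1*5 = 5)
11*106 + p(-1, T(-5)) = 11*106 + 5 = 1166 + 5 = 1171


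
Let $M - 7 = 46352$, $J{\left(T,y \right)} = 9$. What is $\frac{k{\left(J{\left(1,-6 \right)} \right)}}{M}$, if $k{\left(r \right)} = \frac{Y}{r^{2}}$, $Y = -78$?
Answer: $- \frac{26}{1251693} \approx -2.0772 \cdot 10^{-5}$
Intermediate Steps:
$M = 46359$ ($M = 7 + 46352 = 46359$)
$k{\left(r \right)} = - \frac{78}{r^{2}}$
$\frac{k{\left(J{\left(1,-6 \right)} \right)}}{M} = \frac{\left(-78\right) \frac{1}{81}}{46359} = \left(-78\right) \frac{1}{81} \cdot \frac{1}{46359} = \left(- \frac{26}{27}\right) \frac{1}{46359} = - \frac{26}{1251693}$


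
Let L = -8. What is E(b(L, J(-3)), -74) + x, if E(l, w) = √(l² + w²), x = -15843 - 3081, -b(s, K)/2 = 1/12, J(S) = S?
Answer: -18924 + √197137/6 ≈ -18850.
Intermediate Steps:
b(s, K) = -⅙ (b(s, K) = -2/12 = -2*1/12 = -⅙)
x = -18924
E(b(L, J(-3)), -74) + x = √((-⅙)² + (-74)²) - 18924 = √(1/36 + 5476) - 18924 = √(197137/36) - 18924 = √197137/6 - 18924 = -18924 + √197137/6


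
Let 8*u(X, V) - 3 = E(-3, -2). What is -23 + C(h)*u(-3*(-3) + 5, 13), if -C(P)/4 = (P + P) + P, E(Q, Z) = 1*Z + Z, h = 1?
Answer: -43/2 ≈ -21.500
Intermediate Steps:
E(Q, Z) = 2*Z (E(Q, Z) = Z + Z = 2*Z)
u(X, V) = -⅛ (u(X, V) = 3/8 + (2*(-2))/8 = 3/8 + (⅛)*(-4) = 3/8 - ½ = -⅛)
C(P) = -12*P (C(P) = -4*((P + P) + P) = -4*(2*P + P) = -12*P)
-23 + C(h)*u(-3*(-3) + 5, 13) = -23 - 12*1*(-⅛) = -23 - 12*(-⅛) = -23 + 3/2 = -43/2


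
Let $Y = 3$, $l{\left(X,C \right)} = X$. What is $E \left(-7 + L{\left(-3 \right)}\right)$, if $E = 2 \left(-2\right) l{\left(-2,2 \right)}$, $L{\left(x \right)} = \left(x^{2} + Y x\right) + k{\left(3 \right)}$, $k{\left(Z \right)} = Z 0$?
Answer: $-56$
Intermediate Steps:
$k{\left(Z \right)} = 0$
$L{\left(x \right)} = x^{2} + 3 x$ ($L{\left(x \right)} = \left(x^{2} + 3 x\right) + 0 = x^{2} + 3 x$)
$E = 8$ ($E = 2 \left(-2\right) \left(-2\right) = \left(-4\right) \left(-2\right) = 8$)
$E \left(-7 + L{\left(-3 \right)}\right) = 8 \left(-7 - 3 \left(3 - 3\right)\right) = 8 \left(-7 - 0\right) = 8 \left(-7 + 0\right) = 8 \left(-7\right) = -56$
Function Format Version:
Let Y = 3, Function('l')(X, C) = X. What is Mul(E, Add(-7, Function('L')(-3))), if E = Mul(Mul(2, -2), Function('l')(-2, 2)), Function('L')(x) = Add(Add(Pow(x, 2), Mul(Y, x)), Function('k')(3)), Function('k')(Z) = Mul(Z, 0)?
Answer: -56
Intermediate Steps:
Function('k')(Z) = 0
Function('L')(x) = Add(Pow(x, 2), Mul(3, x)) (Function('L')(x) = Add(Add(Pow(x, 2), Mul(3, x)), 0) = Add(Pow(x, 2), Mul(3, x)))
E = 8 (E = Mul(Mul(2, -2), -2) = Mul(-4, -2) = 8)
Mul(E, Add(-7, Function('L')(-3))) = Mul(8, Add(-7, Mul(-3, Add(3, -3)))) = Mul(8, Add(-7, Mul(-3, 0))) = Mul(8, Add(-7, 0)) = Mul(8, -7) = -56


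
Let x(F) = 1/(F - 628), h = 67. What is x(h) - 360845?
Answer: -202434046/561 ≈ -3.6085e+5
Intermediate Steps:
x(F) = 1/(-628 + F)
x(h) - 360845 = 1/(-628 + 67) - 360845 = 1/(-561) - 360845 = -1/561 - 360845 = -202434046/561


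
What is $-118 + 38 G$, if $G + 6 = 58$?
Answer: $1858$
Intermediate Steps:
$G = 52$ ($G = -6 + 58 = 52$)
$-118 + 38 G = -118 + 38 \cdot 52 = -118 + 1976 = 1858$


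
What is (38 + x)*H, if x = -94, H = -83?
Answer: 4648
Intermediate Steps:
(38 + x)*H = (38 - 94)*(-83) = -56*(-83) = 4648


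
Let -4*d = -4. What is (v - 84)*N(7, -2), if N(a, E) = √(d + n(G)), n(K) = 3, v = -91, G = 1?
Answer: -350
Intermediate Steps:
d = 1 (d = -¼*(-4) = 1)
N(a, E) = 2 (N(a, E) = √(1 + 3) = √4 = 2)
(v - 84)*N(7, -2) = (-91 - 84)*2 = -175*2 = -350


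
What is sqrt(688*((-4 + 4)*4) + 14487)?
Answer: sqrt(14487) ≈ 120.36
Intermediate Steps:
sqrt(688*((-4 + 4)*4) + 14487) = sqrt(688*(0*4) + 14487) = sqrt(688*0 + 14487) = sqrt(0 + 14487) = sqrt(14487)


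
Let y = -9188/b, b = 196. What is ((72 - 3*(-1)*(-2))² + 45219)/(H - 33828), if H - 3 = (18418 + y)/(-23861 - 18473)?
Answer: -20567338890/14033266027 ≈ -1.4656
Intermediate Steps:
y = -2297/49 (y = -9188/196 = -9188*1/196 = -2297/49 ≈ -46.878)
H = 5322913/2074366 (H = 3 + (18418 - 2297/49)/(-23861 - 18473) = 3 + (900185/49)/(-42334) = 3 + (900185/49)*(-1/42334) = 3 - 900185/2074366 = 5322913/2074366 ≈ 2.5660)
((72 - 3*(-1)*(-2))² + 45219)/(H - 33828) = ((72 - 3*(-1)*(-2))² + 45219)/(5322913/2074366 - 33828) = ((72 + 3*(-2))² + 45219)/(-70166330135/2074366) = ((72 - 6)² + 45219)*(-2074366/70166330135) = (66² + 45219)*(-2074366/70166330135) = (4356 + 45219)*(-2074366/70166330135) = 49575*(-2074366/70166330135) = -20567338890/14033266027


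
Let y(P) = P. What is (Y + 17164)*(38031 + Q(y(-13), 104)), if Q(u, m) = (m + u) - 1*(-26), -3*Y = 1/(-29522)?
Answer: 9665093513350/14761 ≈ 6.5477e+8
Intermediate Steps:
Y = 1/88566 (Y = -1/3/(-29522) = -1/3*(-1/29522) = 1/88566 ≈ 1.1291e-5)
Q(u, m) = 26 + m + u (Q(u, m) = (m + u) + 26 = 26 + m + u)
(Y + 17164)*(38031 + Q(y(-13), 104)) = (1/88566 + 17164)*(38031 + (26 + 104 - 13)) = 1520146825*(38031 + 117)/88566 = (1520146825/88566)*38148 = 9665093513350/14761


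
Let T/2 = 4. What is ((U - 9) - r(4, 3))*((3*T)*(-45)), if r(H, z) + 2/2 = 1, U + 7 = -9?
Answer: 27000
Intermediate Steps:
U = -16 (U = -7 - 9 = -16)
T = 8 (T = 2*4 = 8)
r(H, z) = 0 (r(H, z) = -1 + 1 = 0)
((U - 9) - r(4, 3))*((3*T)*(-45)) = ((-16 - 9) - 1*0)*((3*8)*(-45)) = (-25 + 0)*(24*(-45)) = -25*(-1080) = 27000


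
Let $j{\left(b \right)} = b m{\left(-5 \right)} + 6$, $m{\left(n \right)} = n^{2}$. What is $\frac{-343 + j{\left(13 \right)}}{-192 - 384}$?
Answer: $\frac{1}{48} \approx 0.020833$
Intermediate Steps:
$j{\left(b \right)} = 6 + 25 b$ ($j{\left(b \right)} = b \left(-5\right)^{2} + 6 = b 25 + 6 = 25 b + 6 = 6 + 25 b$)
$\frac{-343 + j{\left(13 \right)}}{-192 - 384} = \frac{-343 + \left(6 + 25 \cdot 13\right)}{-192 - 384} = \frac{-343 + \left(6 + 325\right)}{-576} = \left(-343 + 331\right) \left(- \frac{1}{576}\right) = \left(-12\right) \left(- \frac{1}{576}\right) = \frac{1}{48}$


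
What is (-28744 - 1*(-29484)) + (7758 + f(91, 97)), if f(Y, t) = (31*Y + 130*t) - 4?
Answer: 23925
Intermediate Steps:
f(Y, t) = -4 + 31*Y + 130*t
(-28744 - 1*(-29484)) + (7758 + f(91, 97)) = (-28744 - 1*(-29484)) + (7758 + (-4 + 31*91 + 130*97)) = (-28744 + 29484) + (7758 + (-4 + 2821 + 12610)) = 740 + (7758 + 15427) = 740 + 23185 = 23925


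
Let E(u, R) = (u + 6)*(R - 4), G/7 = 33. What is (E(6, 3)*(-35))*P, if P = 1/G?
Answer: 20/11 ≈ 1.8182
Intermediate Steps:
G = 231 (G = 7*33 = 231)
E(u, R) = (-4 + R)*(6 + u) (E(u, R) = (6 + u)*(-4 + R) = (-4 + R)*(6 + u))
P = 1/231 ≈ 0.0043290
(E(6, 3)*(-35))*P = ((-24 - 4*6 + 6*3 + 3*6)*(-35))*(1/231) = ((-24 - 24 + 18 + 18)*(-35))*(1/231) = -12*(-35)*(1/231) = 420*(1/231) = 20/11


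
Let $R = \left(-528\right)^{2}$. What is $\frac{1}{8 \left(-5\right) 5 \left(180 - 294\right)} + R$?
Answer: $\frac{6356275201}{22800} \approx 2.7878 \cdot 10^{5}$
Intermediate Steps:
$R = 278784$
$\frac{1}{8 \left(-5\right) 5 \left(180 - 294\right)} + R = \frac{1}{8 \left(-5\right) 5 \left(180 - 294\right)} + 278784 = \frac{1}{\left(-40\right) 5 \left(-114\right)} + 278784 = \frac{1}{\left(-200\right) \left(-114\right)} + 278784 = \frac{1}{22800} + 278784 = \frac{6356275201}{22800}$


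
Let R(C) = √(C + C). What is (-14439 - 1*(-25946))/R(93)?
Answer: 11507*√186/186 ≈ 843.73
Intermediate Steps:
R(C) = √2*√C (R(C) = √(2*C) = √2*√C)
(-14439 - 1*(-25946))/R(93) = (-14439 - 1*(-25946))/((√2*√93)) = (-14439 + 25946)/(√186) = 11507*(√186/186) = 11507*√186/186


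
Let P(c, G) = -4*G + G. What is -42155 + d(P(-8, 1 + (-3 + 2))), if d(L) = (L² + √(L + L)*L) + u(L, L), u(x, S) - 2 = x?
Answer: -42153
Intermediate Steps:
u(x, S) = 2 + x
P(c, G) = -3*G
d(L) = 2 + L + L² + √2*L^(3/2) (d(L) = (L² + √(L + L)*L) + (2 + L) = (L² + √(2*L)*L) + (2 + L) = (L² + (√2*√L)*L) + (2 + L) = (L² + √2*L^(3/2)) + (2 + L) = 2 + L + L² + √2*L^(3/2))
-42155 + d(P(-8, 1 + (-3 + 2))) = -42155 + (2 - 3*(1 + (-3 + 2)) + (-3*(1 + (-3 + 2)))² + √2*(-3*(1 + (-3 + 2)))^(3/2)) = -42155 + (2 - 3*(1 - 1) + (-3*(1 - 1))² + √2*(-3*(1 - 1))^(3/2)) = -42155 + (2 - 3*0 + (-3*0)² + √2*(-3*0)^(3/2)) = -42155 + (2 + 0 + 0² + √2*0^(3/2)) = -42155 + (2 + 0 + 0 + √2*0) = -42155 + (2 + 0 + 0 + 0) = -42155 + 2 = -42153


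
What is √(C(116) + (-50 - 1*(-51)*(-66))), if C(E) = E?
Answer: 10*I*√33 ≈ 57.446*I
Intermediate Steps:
√(C(116) + (-50 - 1*(-51)*(-66))) = √(116 + (-50 - 1*(-51)*(-66))) = √(116 + (-50 + 51*(-66))) = √(116 + (-50 - 3366)) = √(116 - 3416) = √(-3300) = 10*I*√33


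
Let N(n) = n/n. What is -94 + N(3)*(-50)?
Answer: -144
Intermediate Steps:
N(n) = 1
-94 + N(3)*(-50) = -94 + 1*(-50) = -94 - 50 = -144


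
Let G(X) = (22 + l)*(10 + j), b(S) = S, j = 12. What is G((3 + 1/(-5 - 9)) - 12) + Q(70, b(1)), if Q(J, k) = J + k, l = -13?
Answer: 269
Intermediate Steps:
G(X) = 198 (G(X) = (22 - 13)*(10 + 12) = 9*22 = 198)
G((3 + 1/(-5 - 9)) - 12) + Q(70, b(1)) = 198 + (70 + 1) = 198 + 71 = 269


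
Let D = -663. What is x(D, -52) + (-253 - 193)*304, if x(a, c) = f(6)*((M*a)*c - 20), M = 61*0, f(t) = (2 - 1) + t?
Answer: -135724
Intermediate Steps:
f(t) = 1 + t
M = 0
x(a, c) = -140 (x(a, c) = (1 + 6)*((0*a)*c - 20) = 7*(0*c - 20) = 7*(0 - 20) = 7*(-20) = -140)
x(D, -52) + (-253 - 193)*304 = -140 + (-253 - 193)*304 = -140 - 446*304 = -140 - 135584 = -135724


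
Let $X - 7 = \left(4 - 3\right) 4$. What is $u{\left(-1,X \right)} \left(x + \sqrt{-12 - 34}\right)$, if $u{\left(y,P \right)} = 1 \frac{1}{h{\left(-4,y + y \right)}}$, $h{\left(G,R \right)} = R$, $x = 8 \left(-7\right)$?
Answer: $28 - \frac{i \sqrt{46}}{2} \approx 28.0 - 3.3912 i$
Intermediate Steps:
$x = -56$
$X = 11$ ($X = 7 + \left(4 - 3\right) 4 = 7 + 1 \cdot 4 = 7 + 4 = 11$)
$u{\left(y,P \right)} = \frac{1}{2 y}$ ($u{\left(y,P \right)} = 1 \frac{1}{y + y} = 1 \frac{1}{2 y} = \frac{1}{2 y}$)
$u{\left(-1,X \right)} \left(x + \sqrt{-12 - 34}\right) = \frac{1}{2 \left(-1\right)} \left(-56 + \sqrt{-12 - 34}\right) = \frac{1}{2} \left(-1\right) \left(-56 + \sqrt{-46}\right) = - \frac{-56 + i \sqrt{46}}{2} = 28 - \frac{i \sqrt{46}}{2}$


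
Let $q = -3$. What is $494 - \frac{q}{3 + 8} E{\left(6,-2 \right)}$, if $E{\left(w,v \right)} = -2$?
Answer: $\frac{5428}{11} \approx 493.45$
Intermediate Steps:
$494 - \frac{q}{3 + 8} E{\left(6,-2 \right)} = 494 - - \frac{3}{3 + 8} \left(-2\right) = 494 - - \frac{3}{11} \left(-2\right) = 494 - \left(-3\right) \frac{1}{11} \left(-2\right) = 494 - \left(- \frac{3}{11}\right) \left(-2\right) = 494 - \frac{6}{11} = \frac{5428}{11}$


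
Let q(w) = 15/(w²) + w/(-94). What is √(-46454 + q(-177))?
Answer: I*√12859016301534/16638 ≈ 215.53*I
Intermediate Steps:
q(w) = 15/w² - w/94 (q(w) = 15/w² + w*(-1/94) = 15/w² - w/94)
√(-46454 + q(-177)) = √(-46454 + (15/(-177)² - 1/94*(-177))) = √(-46454 + (15*(1/31329) + 177/94)) = √(-46454 + (5/10443 + 177/94)) = √(-46454 + 1848881/981642) = √(-45599348587/981642) = I*√12859016301534/16638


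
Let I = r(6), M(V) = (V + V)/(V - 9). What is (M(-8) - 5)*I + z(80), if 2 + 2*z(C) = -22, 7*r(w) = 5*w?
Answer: -3498/119 ≈ -29.395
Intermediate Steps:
r(w) = 5*w/7 (r(w) = (5*w)/7 = 5*w/7)
z(C) = -12 (z(C) = -1 + (½)*(-22) = -1 - 11 = -12)
M(V) = 2*V/(-9 + V) (M(V) = (2*V)/(-9 + V) = 2*V/(-9 + V))
I = 30/7 (I = (5/7)*6 = 30/7 ≈ 4.2857)
(M(-8) - 5)*I + z(80) = (2*(-8)/(-9 - 8) - 5)*(30/7) - 12 = (2*(-8)/(-17) - 5)*(30/7) - 12 = (2*(-8)*(-1/17) - 5)*(30/7) - 12 = (16/17 - 5)*(30/7) - 12 = -69/17*30/7 - 12 = -2070/119 - 12 = -3498/119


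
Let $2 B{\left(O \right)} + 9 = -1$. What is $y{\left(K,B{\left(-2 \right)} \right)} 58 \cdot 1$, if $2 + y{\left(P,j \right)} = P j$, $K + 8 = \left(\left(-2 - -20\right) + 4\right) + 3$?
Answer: $-5046$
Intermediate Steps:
$K = 17$ ($K = -8 + \left(\left(\left(-2 - -20\right) + 4\right) + 3\right) = -8 + \left(\left(\left(-2 + 20\right) + 4\right) + 3\right) = -8 + \left(\left(18 + 4\right) + 3\right) = -8 + \left(22 + 3\right) = -8 + 25 = 17$)
$B{\left(O \right)} = -5$ ($B{\left(O \right)} = - \frac{9}{2} + \frac{1}{2} \left(-1\right) = - \frac{9}{2} - \frac{1}{2} = -5$)
$y{\left(P,j \right)} = -2 + P j$
$y{\left(K,B{\left(-2 \right)} \right)} 58 \cdot 1 = \left(-2 + 17 \left(-5\right)\right) 58 \cdot 1 = \left(-2 - 85\right) 58 \cdot 1 = \left(-87\right) 58 \cdot 1 = \left(-5046\right) 1 = -5046$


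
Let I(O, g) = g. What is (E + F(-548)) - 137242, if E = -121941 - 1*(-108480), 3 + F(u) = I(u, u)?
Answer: -151254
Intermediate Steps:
F(u) = -3 + u
E = -13461 (E = -121941 + 108480 = -13461)
(E + F(-548)) - 137242 = (-13461 + (-3 - 548)) - 137242 = (-13461 - 551) - 137242 = -14012 - 137242 = -151254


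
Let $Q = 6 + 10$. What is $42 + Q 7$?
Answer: $154$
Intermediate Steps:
$Q = 16$
$42 + Q 7 = 42 + 16 \cdot 7 = 42 + 112 = 154$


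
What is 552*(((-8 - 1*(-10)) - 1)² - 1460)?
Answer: -805368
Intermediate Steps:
552*(((-8 - 1*(-10)) - 1)² - 1460) = 552*(((-8 + 10) - 1)² - 1460) = 552*((2 - 1)² - 1460) = 552*(1² - 1460) = 552*(1 - 1460) = 552*(-1459) = -805368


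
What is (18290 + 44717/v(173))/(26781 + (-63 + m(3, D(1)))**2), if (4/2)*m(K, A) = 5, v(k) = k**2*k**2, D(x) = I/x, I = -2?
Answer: 65532707378428/109070394917365 ≈ 0.60083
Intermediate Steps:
D(x) = -2/x
v(k) = k**4
m(K, A) = 5/2 (m(K, A) = (1/2)*5 = 5/2)
(18290 + 44717/v(173))/(26781 + (-63 + m(3, D(1)))**2) = (18290 + 44717/(173**4))/(26781 + (-63 + 5/2)**2) = (18290 + 44717/895745041)/(26781 + (-121/2)**2) = (18290 + 44717*(1/895745041))/(26781 + 14641/4) = (18290 + 44717/895745041)/(121765/4) = (16383176844607/895745041)*(4/121765) = 65532707378428/109070394917365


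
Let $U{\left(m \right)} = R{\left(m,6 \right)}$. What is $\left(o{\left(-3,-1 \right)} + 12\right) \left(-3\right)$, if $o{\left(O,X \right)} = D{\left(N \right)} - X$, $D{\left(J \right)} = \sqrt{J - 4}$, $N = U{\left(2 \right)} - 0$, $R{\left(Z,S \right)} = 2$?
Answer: $-39 - 3 i \sqrt{2} \approx -39.0 - 4.2426 i$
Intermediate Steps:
$U{\left(m \right)} = 2$
$N = 2$ ($N = 2 - 0 = 2 + 0 = 2$)
$D{\left(J \right)} = \sqrt{-4 + J}$ ($D{\left(J \right)} = \sqrt{J - 4} = \sqrt{-4 + J}$)
$o{\left(O,X \right)} = - X + i \sqrt{2}$ ($o{\left(O,X \right)} = \sqrt{-4 + 2} - X = \sqrt{-2} - X = i \sqrt{2} - X = - X + i \sqrt{2}$)
$\left(o{\left(-3,-1 \right)} + 12\right) \left(-3\right) = \left(\left(\left(-1\right) \left(-1\right) + i \sqrt{2}\right) + 12\right) \left(-3\right) = \left(\left(1 + i \sqrt{2}\right) + 12\right) \left(-3\right) = \left(13 + i \sqrt{2}\right) \left(-3\right) = -39 - 3 i \sqrt{2}$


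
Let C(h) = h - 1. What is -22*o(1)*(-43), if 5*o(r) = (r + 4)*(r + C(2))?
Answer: 1892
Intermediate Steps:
C(h) = -1 + h
o(r) = (1 + r)*(4 + r)/5 (o(r) = ((r + 4)*(r + (-1 + 2)))/5 = ((4 + r)*(r + 1))/5 = ((4 + r)*(1 + r))/5 = ((1 + r)*(4 + r))/5 = (1 + r)*(4 + r)/5)
-22*o(1)*(-43) = -22*(⅘ + 1 + (⅕)*1²)*(-43) = -22*(⅘ + 1 + (⅕)*1)*(-43) = -22*(⅘ + 1 + ⅕)*(-43) = -22*2*(-43) = -44*(-43) = 1892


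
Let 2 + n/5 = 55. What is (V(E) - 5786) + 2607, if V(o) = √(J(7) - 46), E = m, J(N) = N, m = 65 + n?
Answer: -3179 + I*√39 ≈ -3179.0 + 6.245*I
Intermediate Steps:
n = 265 (n = -10 + 5*55 = -10 + 275 = 265)
m = 330 (m = 65 + 265 = 330)
E = 330
V(o) = I*√39 (V(o) = √(7 - 46) = √(-39) = I*√39)
(V(E) - 5786) + 2607 = (I*√39 - 5786) + 2607 = (-5786 + I*√39) + 2607 = -3179 + I*√39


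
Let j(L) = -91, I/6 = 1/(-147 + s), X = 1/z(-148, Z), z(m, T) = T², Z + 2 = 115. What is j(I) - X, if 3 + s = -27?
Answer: -1161980/12769 ≈ -91.000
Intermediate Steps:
s = -30 (s = -3 - 27 = -30)
Z = 113 (Z = -2 + 115 = 113)
X = 1/12769 (X = 1/(113²) = 1/12769 ≈ 7.8315e-5)
I = -2/59 (I = 6/(-147 - 30) = 6/(-177) = 6*(-1/177) = -2/59 ≈ -0.033898)
j(I) - X = -91 - 1*1/12769 = -91 - 1/12769 = -1161980/12769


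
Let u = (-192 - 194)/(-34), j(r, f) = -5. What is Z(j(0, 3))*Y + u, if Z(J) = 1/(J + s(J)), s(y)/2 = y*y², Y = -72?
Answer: 989/85 ≈ 11.635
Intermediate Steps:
u = 193/17 (u = -386*(-1/34) = 193/17 ≈ 11.353)
s(y) = 2*y³ (s(y) = 2*(y*y²) = 2*y³)
Z(J) = 1/(J + 2*J³)
Z(j(0, 3))*Y + u = -72/(-5 + 2*(-5)³) + 193/17 = -72/(-5 + 2*(-125)) + 193/17 = -72/(-5 - 250) + 193/17 = -72/(-255) + 193/17 = -1/255*(-72) + 193/17 = 24/85 + 193/17 = 989/85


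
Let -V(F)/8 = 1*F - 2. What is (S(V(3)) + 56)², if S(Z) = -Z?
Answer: 4096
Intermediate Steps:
V(F) = 16 - 8*F (V(F) = -8*(1*F - 2) = -8*(F - 2) = -8*(-2 + F) = 16 - 8*F)
(S(V(3)) + 56)² = (-(16 - 8*3) + 56)² = (-(16 - 24) + 56)² = (-1*(-8) + 56)² = (8 + 56)² = 64² = 4096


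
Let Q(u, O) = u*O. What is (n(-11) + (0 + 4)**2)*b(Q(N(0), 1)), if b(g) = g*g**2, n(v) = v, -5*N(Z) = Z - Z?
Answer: 0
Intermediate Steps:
N(Z) = 0 (N(Z) = -(Z - Z)/5 = -1/5*0 = 0)
Q(u, O) = O*u
b(g) = g**3
(n(-11) + (0 + 4)**2)*b(Q(N(0), 1)) = (-11 + (0 + 4)**2)*(1*0)**3 = (-11 + 4**2)*0**3 = (-11 + 16)*0 = 5*0 = 0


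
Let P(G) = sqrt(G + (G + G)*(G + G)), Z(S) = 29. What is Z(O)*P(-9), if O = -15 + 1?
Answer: 87*sqrt(35) ≈ 514.70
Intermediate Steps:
O = -14
P(G) = sqrt(G + 4*G**2) (P(G) = sqrt(G + (2*G)*(2*G)) = sqrt(G + 4*G**2))
Z(O)*P(-9) = 29*sqrt(-9*(1 + 4*(-9))) = 29*sqrt(-9*(1 - 36)) = 29*sqrt(-9*(-35)) = 29*sqrt(315) = 29*(3*sqrt(35)) = 87*sqrt(35)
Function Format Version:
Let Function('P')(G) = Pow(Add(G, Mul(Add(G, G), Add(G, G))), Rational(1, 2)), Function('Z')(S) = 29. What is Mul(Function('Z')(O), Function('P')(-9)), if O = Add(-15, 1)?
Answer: Mul(87, Pow(35, Rational(1, 2))) ≈ 514.70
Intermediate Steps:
O = -14
Function('P')(G) = Pow(Add(G, Mul(4, Pow(G, 2))), Rational(1, 2)) (Function('P')(G) = Pow(Add(G, Mul(Mul(2, G), Mul(2, G))), Rational(1, 2)) = Pow(Add(G, Mul(4, Pow(G, 2))), Rational(1, 2)))
Mul(Function('Z')(O), Function('P')(-9)) = Mul(29, Pow(Mul(-9, Add(1, Mul(4, -9))), Rational(1, 2))) = Mul(29, Pow(Mul(-9, Add(1, -36)), Rational(1, 2))) = Mul(29, Pow(Mul(-9, -35), Rational(1, 2))) = Mul(29, Pow(315, Rational(1, 2))) = Mul(29, Mul(3, Pow(35, Rational(1, 2)))) = Mul(87, Pow(35, Rational(1, 2)))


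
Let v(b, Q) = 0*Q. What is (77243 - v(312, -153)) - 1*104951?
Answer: -27708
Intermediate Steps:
v(b, Q) = 0
(77243 - v(312, -153)) - 1*104951 = (77243 - 1*0) - 1*104951 = (77243 + 0) - 104951 = 77243 - 104951 = -27708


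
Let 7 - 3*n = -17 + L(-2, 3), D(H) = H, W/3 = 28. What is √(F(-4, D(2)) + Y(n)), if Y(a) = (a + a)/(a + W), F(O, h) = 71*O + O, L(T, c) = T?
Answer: I*√5560834/139 ≈ 16.965*I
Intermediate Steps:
W = 84 (W = 3*28 = 84)
F(O, h) = 72*O
n = 26/3 (n = 7/3 - (-17 - 2)/3 = 7/3 - ⅓*(-19) = 7/3 + 19/3 = 26/3 ≈ 8.6667)
Y(a) = 2*a/(84 + a) (Y(a) = (a + a)/(a + 84) = (2*a)/(84 + a) = 2*a/(84 + a))
√(F(-4, D(2)) + Y(n)) = √(72*(-4) + 2*(26/3)/(84 + 26/3)) = √(-288 + 2*(26/3)/(278/3)) = √(-288 + 2*(26/3)*(3/278)) = √(-288 + 26/139) = √(-40006/139) = I*√5560834/139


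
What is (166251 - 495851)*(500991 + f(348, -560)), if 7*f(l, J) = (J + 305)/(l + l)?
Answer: -33520703118800/203 ≈ -1.6513e+11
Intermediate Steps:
f(l, J) = (305 + J)/(14*l) (f(l, J) = ((J + 305)/(l + l))/7 = ((305 + J)/((2*l)))/7 = ((305 + J)*(1/(2*l)))/7 = ((305 + J)/(2*l))/7 = (305 + J)/(14*l))
(166251 - 495851)*(500991 + f(348, -560)) = (166251 - 495851)*(500991 + (1/14)*(305 - 560)/348) = -329600*(500991 + (1/14)*(1/348)*(-255)) = -329600*(500991 - 85/1624) = -329600*813609299/1624 = -33520703118800/203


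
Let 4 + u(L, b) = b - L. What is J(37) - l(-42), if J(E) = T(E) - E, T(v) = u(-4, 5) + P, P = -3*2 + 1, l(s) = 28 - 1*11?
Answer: -54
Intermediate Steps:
u(L, b) = -4 + b - L (u(L, b) = -4 + (b - L) = -4 + b - L)
l(s) = 17 (l(s) = 28 - 11 = 17)
P = -5 (P = -6 + 1 = -5)
T(v) = 0 (T(v) = (-4 + 5 - 1*(-4)) - 5 = (-4 + 5 + 4) - 5 = 5 - 5 = 0)
J(E) = -E (J(E) = 0 - E = -E)
J(37) - l(-42) = -1*37 - 1*17 = -37 - 17 = -54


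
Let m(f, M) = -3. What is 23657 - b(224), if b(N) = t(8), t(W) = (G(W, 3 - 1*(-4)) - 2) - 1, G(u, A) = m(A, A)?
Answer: 23663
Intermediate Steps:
G(u, A) = -3
t(W) = -6 (t(W) = (-3 - 2) - 1 = -5 - 1 = -6)
b(N) = -6
23657 - b(224) = 23657 - 1*(-6) = 23657 + 6 = 23663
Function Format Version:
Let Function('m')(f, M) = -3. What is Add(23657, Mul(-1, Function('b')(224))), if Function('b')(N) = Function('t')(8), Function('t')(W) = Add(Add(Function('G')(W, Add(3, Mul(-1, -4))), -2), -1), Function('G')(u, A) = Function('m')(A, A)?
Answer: 23663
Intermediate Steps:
Function('G')(u, A) = -3
Function('t')(W) = -6 (Function('t')(W) = Add(Add(-3, -2), -1) = Add(-5, -1) = -6)
Function('b')(N) = -6
Add(23657, Mul(-1, Function('b')(224))) = Add(23657, Mul(-1, -6)) = Add(23657, 6) = 23663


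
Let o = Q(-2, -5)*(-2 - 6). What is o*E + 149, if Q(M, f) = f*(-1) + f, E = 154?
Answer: 149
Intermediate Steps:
Q(M, f) = 0 (Q(M, f) = -f + f = 0)
o = 0 (o = 0*(-2 - 6) = 0*(-8) = 0)
o*E + 149 = 0*154 + 149 = 0 + 149 = 149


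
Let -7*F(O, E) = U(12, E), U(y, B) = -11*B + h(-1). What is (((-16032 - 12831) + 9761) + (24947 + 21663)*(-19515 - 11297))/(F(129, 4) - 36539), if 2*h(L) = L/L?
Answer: 20106329908/511459 ≈ 39312.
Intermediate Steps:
h(L) = ½ (h(L) = (L/L)/2 = (½)*1 = ½)
U(y, B) = ½ - 11*B (U(y, B) = -11*B + ½ = ½ - 11*B)
F(O, E) = -1/14 + 11*E/7 (F(O, E) = -(½ - 11*E)/7 = -1/14 + 11*E/7)
(((-16032 - 12831) + 9761) + (24947 + 21663)*(-19515 - 11297))/(F(129, 4) - 36539) = (((-16032 - 12831) + 9761) + (24947 + 21663)*(-19515 - 11297))/((-1/14 + (11/7)*4) - 36539) = ((-28863 + 9761) + 46610*(-30812))/((-1/14 + 44/7) - 36539) = (-19102 - 1436147320)/(87/14 - 36539) = -1436166422/(-511459/14) = -1436166422*(-14/511459) = 20106329908/511459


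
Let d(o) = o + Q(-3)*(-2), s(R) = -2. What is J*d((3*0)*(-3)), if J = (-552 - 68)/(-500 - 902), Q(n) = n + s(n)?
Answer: 3100/701 ≈ 4.4223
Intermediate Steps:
Q(n) = -2 + n (Q(n) = n - 2 = -2 + n)
d(o) = 10 + o (d(o) = o + (-2 - 3)*(-2) = o - 5*(-2) = o + 10 = 10 + o)
J = 310/701 (J = -620/(-1402) = -620*(-1/1402) = 310/701 ≈ 0.44223)
J*d((3*0)*(-3)) = 310*(10 + (3*0)*(-3))/701 = 310*(10 + 0*(-3))/701 = 310*(10 + 0)/701 = (310/701)*10 = 3100/701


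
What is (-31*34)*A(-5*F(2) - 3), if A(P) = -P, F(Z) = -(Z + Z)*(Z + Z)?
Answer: 81158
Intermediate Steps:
F(Z) = -4*Z**2 (F(Z) = -2*Z*2*Z = -4*Z**2)
(-31*34)*A(-5*F(2) - 3) = (-31*34)*(-(-(-20)*2**2 - 3)) = -(-1054)*(-(-20)*4 - 3) = -(-1054)*(-5*(-16) - 3) = -(-1054)*(80 - 3) = -(-1054)*77 = -1054*(-77) = 81158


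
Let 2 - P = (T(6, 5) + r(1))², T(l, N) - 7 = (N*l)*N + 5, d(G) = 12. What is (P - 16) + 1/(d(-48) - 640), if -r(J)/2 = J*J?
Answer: -16085593/628 ≈ -25614.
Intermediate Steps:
r(J) = -2*J² (r(J) = -2*J*J = -2*J²)
T(l, N) = 12 + l*N² (T(l, N) = 7 + ((N*l)*N + 5) = 7 + (l*N² + 5) = 7 + (5 + l*N²) = 12 + l*N²)
P = -25598 (P = 2 - ((12 + 6*5²) - 2*1²)² = 2 - ((12 + 6*25) - 2*1)² = 2 - ((12 + 150) - 2)² = 2 - (162 - 2)² = 2 - 1*160² = 2 - 1*25600 = 2 - 25600 = -25598)
(P - 16) + 1/(d(-48) - 640) = (-25598 - 16) + 1/(12 - 640) = -25614 + 1/(-628) = -25614 - 1/628 = -16085593/628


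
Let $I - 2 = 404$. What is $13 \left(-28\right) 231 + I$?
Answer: $-83678$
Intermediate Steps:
$I = 406$ ($I = 2 + 404 = 406$)
$13 \left(-28\right) 231 + I = 13 \left(-28\right) 231 + 406 = \left(-364\right) 231 + 406 = -84084 + 406 = -83678$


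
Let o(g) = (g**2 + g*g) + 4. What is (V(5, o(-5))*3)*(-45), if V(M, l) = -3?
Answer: 405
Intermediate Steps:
o(g) = 4 + 2*g**2 (o(g) = (g**2 + g**2) + 4 = 2*g**2 + 4 = 4 + 2*g**2)
(V(5, o(-5))*3)*(-45) = -3*3*(-45) = -9*(-45) = 405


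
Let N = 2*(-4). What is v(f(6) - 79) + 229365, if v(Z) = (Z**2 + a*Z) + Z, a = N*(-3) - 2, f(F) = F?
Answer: 233015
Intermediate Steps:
N = -8
a = 22 (a = -8*(-3) - 2 = 24 - 2 = 22)
v(Z) = Z**2 + 23*Z (v(Z) = (Z**2 + 22*Z) + Z = Z**2 + 23*Z)
v(f(6) - 79) + 229365 = (6 - 79)*(23 + (6 - 79)) + 229365 = -73*(23 - 73) + 229365 = -73*(-50) + 229365 = 3650 + 229365 = 233015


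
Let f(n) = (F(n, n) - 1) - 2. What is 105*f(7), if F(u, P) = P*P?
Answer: 4830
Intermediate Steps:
F(u, P) = P²
f(n) = -3 + n² (f(n) = (n² - 1) - 2 = (-1 + n²) - 2 = -3 + n²)
105*f(7) = 105*(-3 + 7²) = 105*(-3 + 49) = 105*46 = 4830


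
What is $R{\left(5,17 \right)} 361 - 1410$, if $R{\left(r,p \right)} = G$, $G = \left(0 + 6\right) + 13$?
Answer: $5449$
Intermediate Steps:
$G = 19$ ($G = 6 + 13 = 19$)
$R{\left(r,p \right)} = 19$
$R{\left(5,17 \right)} 361 - 1410 = 19 \cdot 361 - 1410 = 6859 - 1410 = 5449$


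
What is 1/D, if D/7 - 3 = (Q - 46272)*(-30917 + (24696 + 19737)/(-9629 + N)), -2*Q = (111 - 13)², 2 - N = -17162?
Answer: 7535/83271363046151 ≈ 9.0487e-11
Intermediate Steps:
N = 17164 (N = 2 - 1*(-17162) = 2 + 17162 = 17164)
Q = -4802 (Q = -(111 - 13)²/2 = -½*98² = -½*9604 = -4802)
D = 83271363046151/7535 (D = 21 + 7*((-4802 - 46272)*(-30917 + (24696 + 19737)/(-9629 + 17164))) = 21 + 7*(-51074*(-30917 + 44433/7535)) = 21 + 7*(-51074*(-232915162/7535)) = 21 + 7*(11895908983988/7535) = 21 + 83271362887916/7535 = 83271363046151/7535 ≈ 1.1051e+10)
1/D = 1/(83271363046151/7535) = 7535/83271363046151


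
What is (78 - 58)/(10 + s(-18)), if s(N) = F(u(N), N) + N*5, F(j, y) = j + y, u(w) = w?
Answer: -5/29 ≈ -0.17241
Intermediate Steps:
s(N) = 7*N (s(N) = (N + N) + N*5 = 2*N + 5*N = 7*N)
(78 - 58)/(10 + s(-18)) = (78 - 58)/(10 + 7*(-18)) = 20/(10 - 126) = 20/(-116) = 20*(-1/116) = -5/29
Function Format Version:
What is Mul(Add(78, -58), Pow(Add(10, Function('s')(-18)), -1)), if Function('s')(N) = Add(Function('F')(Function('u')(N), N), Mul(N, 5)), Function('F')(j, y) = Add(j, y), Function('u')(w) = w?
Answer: Rational(-5, 29) ≈ -0.17241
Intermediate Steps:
Function('s')(N) = Mul(7, N) (Function('s')(N) = Add(Add(N, N), Mul(N, 5)) = Add(Mul(2, N), Mul(5, N)) = Mul(7, N))
Mul(Add(78, -58), Pow(Add(10, Function('s')(-18)), -1)) = Mul(Add(78, -58), Pow(Add(10, Mul(7, -18)), -1)) = Mul(20, Pow(Add(10, -126), -1)) = Mul(20, Pow(-116, -1)) = Mul(20, Rational(-1, 116)) = Rational(-5, 29)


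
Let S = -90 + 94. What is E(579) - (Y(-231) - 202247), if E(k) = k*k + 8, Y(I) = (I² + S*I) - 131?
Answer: 485190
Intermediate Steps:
S = 4
Y(I) = -131 + I² + 4*I (Y(I) = (I² + 4*I) - 131 = -131 + I² + 4*I)
E(k) = 8 + k² (E(k) = k² + 8 = 8 + k²)
E(579) - (Y(-231) - 202247) = (8 + 579²) - ((-131 + (-231)² + 4*(-231)) - 202247) = (8 + 335241) - ((-131 + 53361 - 924) - 202247) = 335249 - (52306 - 202247) = 335249 - 1*(-149941) = 335249 + 149941 = 485190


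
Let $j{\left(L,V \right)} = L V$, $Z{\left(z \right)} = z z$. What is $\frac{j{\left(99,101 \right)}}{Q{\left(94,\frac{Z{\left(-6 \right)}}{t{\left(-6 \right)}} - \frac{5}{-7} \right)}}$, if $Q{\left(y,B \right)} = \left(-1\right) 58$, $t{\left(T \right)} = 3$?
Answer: $- \frac{9999}{58} \approx -172.4$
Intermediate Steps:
$Z{\left(z \right)} = z^{2}$
$Q{\left(y,B \right)} = -58$
$\frac{j{\left(99,101 \right)}}{Q{\left(94,\frac{Z{\left(-6 \right)}}{t{\left(-6 \right)}} - \frac{5}{-7} \right)}} = \frac{99 \cdot 101}{-58} = 9999 \left(- \frac{1}{58}\right) = - \frac{9999}{58}$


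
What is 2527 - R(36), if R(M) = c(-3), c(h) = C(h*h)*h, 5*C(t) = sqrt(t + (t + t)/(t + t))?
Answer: 2527 + 3*sqrt(10)/5 ≈ 2528.9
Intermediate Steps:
C(t) = sqrt(1 + t)/5 (C(t) = sqrt(t + (t + t)/(t + t))/5 = sqrt(t + (2*t)/((2*t)))/5 = sqrt(t + (2*t)*(1/(2*t)))/5 = sqrt(t + 1)/5 = sqrt(1 + t)/5)
c(h) = h*sqrt(1 + h**2)/5 (c(h) = (sqrt(1 + h*h)/5)*h = (sqrt(1 + h**2)/5)*h = h*sqrt(1 + h**2)/5)
R(M) = -3*sqrt(10)/5 (R(M) = (1/5)*(-3)*sqrt(1 + (-3)**2) = (1/5)*(-3)*sqrt(1 + 9) = (1/5)*(-3)*sqrt(10) = -3*sqrt(10)/5)
2527 - R(36) = 2527 - (-3)*sqrt(10)/5 = 2527 + 3*sqrt(10)/5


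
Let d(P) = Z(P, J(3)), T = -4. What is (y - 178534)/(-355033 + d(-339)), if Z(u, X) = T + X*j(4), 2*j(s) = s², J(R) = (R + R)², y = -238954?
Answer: 417488/354749 ≈ 1.1769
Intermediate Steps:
J(R) = 4*R² (J(R) = (2*R)² = 4*R²)
j(s) = s²/2
Z(u, X) = -4 + 8*X (Z(u, X) = -4 + X*((½)*4²) = -4 + X*((½)*16) = -4 + X*8 = -4 + 8*X)
d(P) = 284 (d(P) = -4 + 8*(4*3²) = -4 + 8*(4*9) = -4 + 8*36 = -4 + 288 = 284)
(y - 178534)/(-355033 + d(-339)) = (-238954 - 178534)/(-355033 + 284) = -417488/(-354749) = -417488*(-1/354749) = 417488/354749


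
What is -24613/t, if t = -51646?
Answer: 24613/51646 ≈ 0.47657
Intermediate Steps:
-24613/t = -24613/(-51646) = -24613*(-1/51646) = 24613/51646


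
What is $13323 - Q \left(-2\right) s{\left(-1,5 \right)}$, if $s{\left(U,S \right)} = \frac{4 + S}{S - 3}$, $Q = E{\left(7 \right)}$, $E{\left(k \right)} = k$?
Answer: $13386$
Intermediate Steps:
$Q = 7$
$s{\left(U,S \right)} = \frac{4 + S}{-3 + S}$
$13323 - Q \left(-2\right) s{\left(-1,5 \right)} = 13323 - 7 \left(-2\right) \frac{4 + 5}{-3 + 5} = 13323 - - 14 \cdot \frac{1}{2} \cdot 9 = 13323 - \left(-14\right) \frac{9}{2} = 13323 - -63 = 13323 + 63 = 13386$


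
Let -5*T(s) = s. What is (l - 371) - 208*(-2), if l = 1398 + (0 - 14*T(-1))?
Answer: 7201/5 ≈ 1440.2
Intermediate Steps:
T(s) = -s/5
l = 6976/5 (l = 1398 + (0 - (-14)*(-1)/5) = 1398 + (0 - 14*⅕) = 1398 + (0 - 14/5) = 1398 - 14/5 = 6976/5 ≈ 1395.2)
(l - 371) - 208*(-2) = (6976/5 - 371) - 208*(-2) = 5121/5 + 416 = 7201/5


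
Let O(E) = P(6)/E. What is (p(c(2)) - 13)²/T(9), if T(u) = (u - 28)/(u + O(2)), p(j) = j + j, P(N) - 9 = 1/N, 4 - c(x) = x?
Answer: -4401/76 ≈ -57.908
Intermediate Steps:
c(x) = 4 - x
P(N) = 9 + 1/N
p(j) = 2*j
O(E) = 55/(6*E) (O(E) = (9 + 1/6)/E = (9 + ⅙)/E = 55/(6*E))
T(u) = (-28 + u)/(55/12 + u) (T(u) = (u - 28)/(u + (55/6)/2) = (-28 + u)/(u + (55/6)*(½)) = (-28 + u)/(u + 55/12) = (-28 + u)/(55/12 + u))
(p(c(2)) - 13)²/T(9) = (2*(4 - 1*2) - 13)²/((12*(-28 + 9)/(55 + 12*9))) = (2*(4 - 2) - 13)²/((12*(-19)/(55 + 108))) = (2*2 - 13)²/((12*(-19)/163)) = (4 - 13)²/((12*(1/163)*(-19))) = (-9)²/(-228/163) = 81*(-163/228) = -4401/76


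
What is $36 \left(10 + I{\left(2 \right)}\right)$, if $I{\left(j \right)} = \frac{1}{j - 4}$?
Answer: $342$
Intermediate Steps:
$I{\left(j \right)} = \frac{1}{-4 + j}$ ($I{\left(j \right)} = \frac{1}{j - 4} = \frac{1}{-4 + j}$)
$36 \left(10 + I{\left(2 \right)}\right) = 36 \left(10 + \frac{1}{-4 + 2}\right) = 36 \left(10 + \frac{1}{-2}\right) = 36 \left(10 - \frac{1}{2}\right) = 36 \cdot \frac{19}{2} = 342$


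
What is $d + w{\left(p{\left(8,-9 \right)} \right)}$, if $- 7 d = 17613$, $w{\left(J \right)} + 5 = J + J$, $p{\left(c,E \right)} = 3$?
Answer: $- \frac{17606}{7} \approx -2515.1$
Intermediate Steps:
$w{\left(J \right)} = -5 + 2 J$ ($w{\left(J \right)} = -5 + \left(J + J\right) = -5 + 2 J$)
$d = - \frac{17613}{7}$ ($d = \left(- \frac{1}{7}\right) 17613 = - \frac{17613}{7} \approx -2516.1$)
$d + w{\left(p{\left(8,-9 \right)} \right)} = - \frac{17613}{7} + \left(-5 + 2 \cdot 3\right) = - \frac{17613}{7} + \left(-5 + 6\right) = - \frac{17613}{7} + 1 = - \frac{17606}{7}$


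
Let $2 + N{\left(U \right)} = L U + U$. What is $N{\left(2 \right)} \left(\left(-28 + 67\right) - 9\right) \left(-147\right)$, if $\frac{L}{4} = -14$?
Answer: $493920$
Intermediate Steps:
$L = -56$ ($L = 4 \left(-14\right) = -56$)
$N{\left(U \right)} = -2 - 55 U$ ($N{\left(U \right)} = -2 + \left(- 56 U + U\right) = -2 - 55 U$)
$N{\left(2 \right)} \left(\left(-28 + 67\right) - 9\right) \left(-147\right) = \left(-2 - 110\right) \left(\left(-28 + 67\right) - 9\right) \left(-147\right) = \left(-2 - 110\right) \left(39 - 9\right) \left(-147\right) = \left(-112\right) 30 \left(-147\right) = \left(-3360\right) \left(-147\right) = 493920$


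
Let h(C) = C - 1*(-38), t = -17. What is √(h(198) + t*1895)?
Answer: I*√31979 ≈ 178.83*I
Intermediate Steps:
h(C) = 38 + C (h(C) = C + 38 = 38 + C)
√(h(198) + t*1895) = √((38 + 198) - 17*1895) = √(236 - 32215) = √(-31979) = I*√31979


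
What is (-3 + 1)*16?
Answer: -32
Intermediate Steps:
(-3 + 1)*16 = -2*16 = -32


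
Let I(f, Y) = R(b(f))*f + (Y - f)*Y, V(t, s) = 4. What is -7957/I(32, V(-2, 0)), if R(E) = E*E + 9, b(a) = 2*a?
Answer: -7957/131248 ≈ -0.060626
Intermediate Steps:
R(E) = 9 + E² (R(E) = E² + 9 = 9 + E²)
I(f, Y) = Y*(Y - f) + f*(9 + 4*f²) (I(f, Y) = (9 + (2*f)²)*f + (Y - f)*Y = (9 + 4*f²)*f + Y*(Y - f) = f*(9 + 4*f²) + Y*(Y - f) = Y*(Y - f) + f*(9 + 4*f²))
-7957/I(32, V(-2, 0)) = -7957/(4² + 32*(9 + 4*32²) - 1*4*32) = -7957/(16 + 32*(9 + 4*1024) - 128) = -7957/(16 + 32*(9 + 4096) - 128) = -7957/(16 + 32*4105 - 128) = -7957/(16 + 131360 - 128) = -7957/131248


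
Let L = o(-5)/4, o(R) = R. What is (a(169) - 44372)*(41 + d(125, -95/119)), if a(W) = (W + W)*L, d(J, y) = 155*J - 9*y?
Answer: -207072341451/238 ≈ -8.7005e+8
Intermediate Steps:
L = -5/4 ≈ -1.2500
d(J, y) = -9*y + 155*J
a(W) = -5*W/2 (a(W) = (W + W)*(-5/4) = (2*W)*(-5/4) = -5*W/2)
(a(169) - 44372)*(41 + d(125, -95/119)) = (-5/2*169 - 44372)*(41 + (-(-855)/119 + 155*125)) = (-845/2 - 44372)*(41 + (-(-855)/119 + 19375)) = -89589*(41 + (-9*(-95/119) + 19375))/2 = -89589*(41 + (855/119 + 19375))/2 = -89589*(41 + 2306480/119)/2 = -89589/2*2311359/119 = -207072341451/238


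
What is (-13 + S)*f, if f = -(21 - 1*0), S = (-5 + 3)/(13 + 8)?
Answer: 275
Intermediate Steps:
S = -2/21 ≈ -0.095238
f = -21 (f = -(21 + 0) = -1*21 = -21)
(-13 + S)*f = (-13 - 2/21)*(-21) = -275/21*(-21) = 275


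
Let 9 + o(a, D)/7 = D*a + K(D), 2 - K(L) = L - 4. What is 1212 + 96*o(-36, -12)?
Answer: 297564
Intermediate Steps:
K(L) = 6 - L (K(L) = 2 - (L - 4) = 2 - (-4 + L) = 2 + (4 - L) = 6 - L)
o(a, D) = -21 - 7*D + 7*D*a (o(a, D) = -63 + 7*(D*a + (6 - D)) = -63 + 7*(6 - D + D*a) = -63 + (42 - 7*D + 7*D*a) = -21 - 7*D + 7*D*a)
1212 + 96*o(-36, -12) = 1212 + 96*(-21 - 7*(-12) + 7*(-12)*(-36)) = 1212 + 96*(-21 + 84 + 3024) = 1212 + 96*3087 = 1212 + 296352 = 297564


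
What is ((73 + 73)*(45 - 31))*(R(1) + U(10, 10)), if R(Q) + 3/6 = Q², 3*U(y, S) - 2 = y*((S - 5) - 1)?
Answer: 29638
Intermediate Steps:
U(y, S) = ⅔ + y*(-6 + S)/3 (U(y, S) = ⅔ + (y*((S - 5) - 1))/3 = ⅔ + (y*((-5 + S) - 1))/3 = ⅔ + (y*(-6 + S))/3 = ⅔ + y*(-6 + S)/3)
R(Q) = -½ + Q²
((73 + 73)*(45 - 31))*(R(1) + U(10, 10)) = ((73 + 73)*(45 - 31))*((-½ + 1²) + (⅔ - 2*10 + (⅓)*10*10)) = (146*14)*((-½ + 1) + (⅔ - 20 + 100/3)) = 2044*(½ + 14) = 2044*(29/2) = 29638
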